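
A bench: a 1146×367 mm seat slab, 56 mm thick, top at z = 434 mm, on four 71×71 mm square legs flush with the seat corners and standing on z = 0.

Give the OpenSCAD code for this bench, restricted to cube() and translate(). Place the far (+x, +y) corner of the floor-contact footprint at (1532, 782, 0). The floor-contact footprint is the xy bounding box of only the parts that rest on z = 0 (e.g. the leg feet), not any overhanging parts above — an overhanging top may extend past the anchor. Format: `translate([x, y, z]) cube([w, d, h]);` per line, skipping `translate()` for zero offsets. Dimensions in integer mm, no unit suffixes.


translate([386, 415, 378]) cube([1146, 367, 56]);
translate([386, 415, 0]) cube([71, 71, 378]);
translate([386, 711, 0]) cube([71, 71, 378]);
translate([1461, 415, 0]) cube([71, 71, 378]);
translate([1461, 711, 0]) cube([71, 71, 378]);


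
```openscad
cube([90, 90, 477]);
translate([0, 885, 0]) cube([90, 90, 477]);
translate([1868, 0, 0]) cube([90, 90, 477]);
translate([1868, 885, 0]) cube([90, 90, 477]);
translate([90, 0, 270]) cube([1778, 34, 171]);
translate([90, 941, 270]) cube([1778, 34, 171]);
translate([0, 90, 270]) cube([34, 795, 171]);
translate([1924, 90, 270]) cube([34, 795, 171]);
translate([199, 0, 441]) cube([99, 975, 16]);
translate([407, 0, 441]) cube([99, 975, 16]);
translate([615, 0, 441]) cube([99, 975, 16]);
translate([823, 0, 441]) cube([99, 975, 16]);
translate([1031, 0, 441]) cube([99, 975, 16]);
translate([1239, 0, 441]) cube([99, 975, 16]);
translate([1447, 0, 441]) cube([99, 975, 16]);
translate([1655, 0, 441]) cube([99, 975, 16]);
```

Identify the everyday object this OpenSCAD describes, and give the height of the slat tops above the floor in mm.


A bed frame. The slat-top height is 457 mm.

Four posts, four rails, and a row of slats — a bed frame. Slats sit on the rails at z = 270 + 171 = 441; with slat thickness 16, the top is 457 mm.


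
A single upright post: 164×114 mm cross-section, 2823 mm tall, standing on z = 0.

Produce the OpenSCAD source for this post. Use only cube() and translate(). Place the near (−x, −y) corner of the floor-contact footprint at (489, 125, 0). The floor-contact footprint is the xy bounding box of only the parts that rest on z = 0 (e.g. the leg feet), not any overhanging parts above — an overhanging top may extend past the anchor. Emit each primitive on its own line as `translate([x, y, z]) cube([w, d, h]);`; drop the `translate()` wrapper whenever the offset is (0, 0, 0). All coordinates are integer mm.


translate([489, 125, 0]) cube([164, 114, 2823]);


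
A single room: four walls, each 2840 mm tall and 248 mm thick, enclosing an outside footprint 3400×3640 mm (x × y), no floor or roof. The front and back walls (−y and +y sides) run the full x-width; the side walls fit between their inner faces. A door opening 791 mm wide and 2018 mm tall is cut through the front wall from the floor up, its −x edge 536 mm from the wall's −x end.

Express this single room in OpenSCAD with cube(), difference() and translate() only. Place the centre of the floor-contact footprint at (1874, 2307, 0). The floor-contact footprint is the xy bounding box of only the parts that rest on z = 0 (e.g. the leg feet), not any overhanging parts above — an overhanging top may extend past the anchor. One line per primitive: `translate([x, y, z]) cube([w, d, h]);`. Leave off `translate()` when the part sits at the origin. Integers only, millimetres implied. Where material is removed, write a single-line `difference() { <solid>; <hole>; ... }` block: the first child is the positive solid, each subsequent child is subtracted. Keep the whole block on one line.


difference() { translate([174, 487, 0]) cube([3400, 248, 2840]); translate([710, 487, 0]) cube([791, 248, 2018]); }
translate([174, 3879, 0]) cube([3400, 248, 2840]);
translate([174, 735, 0]) cube([248, 3144, 2840]);
translate([3326, 735, 0]) cube([248, 3144, 2840]);


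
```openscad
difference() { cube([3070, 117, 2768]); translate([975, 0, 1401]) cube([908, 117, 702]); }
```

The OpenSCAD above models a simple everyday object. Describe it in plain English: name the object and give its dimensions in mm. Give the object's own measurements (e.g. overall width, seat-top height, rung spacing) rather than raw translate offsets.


A wall 3070 mm long (x), 117 mm thick (y), 2768 mm tall, with a rectangular window opening cut through it. The opening is 908 mm wide and 702 mm tall; its sill is at z = 1401 mm and its near (−x) edge is 975 mm from the wall's −x end. The opening passes through the full wall thickness.


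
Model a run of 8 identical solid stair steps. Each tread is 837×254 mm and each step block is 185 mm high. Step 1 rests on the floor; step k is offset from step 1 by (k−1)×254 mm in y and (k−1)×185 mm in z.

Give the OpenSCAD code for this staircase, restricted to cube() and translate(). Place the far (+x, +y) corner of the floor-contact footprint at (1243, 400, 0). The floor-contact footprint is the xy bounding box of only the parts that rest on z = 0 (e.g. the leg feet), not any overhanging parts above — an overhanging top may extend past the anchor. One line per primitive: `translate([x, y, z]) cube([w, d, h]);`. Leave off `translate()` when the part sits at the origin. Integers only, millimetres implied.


translate([406, 146, 0]) cube([837, 254, 185]);
translate([406, 400, 185]) cube([837, 254, 185]);
translate([406, 654, 370]) cube([837, 254, 185]);
translate([406, 908, 555]) cube([837, 254, 185]);
translate([406, 1162, 740]) cube([837, 254, 185]);
translate([406, 1416, 925]) cube([837, 254, 185]);
translate([406, 1670, 1110]) cube([837, 254, 185]);
translate([406, 1924, 1295]) cube([837, 254, 185]);


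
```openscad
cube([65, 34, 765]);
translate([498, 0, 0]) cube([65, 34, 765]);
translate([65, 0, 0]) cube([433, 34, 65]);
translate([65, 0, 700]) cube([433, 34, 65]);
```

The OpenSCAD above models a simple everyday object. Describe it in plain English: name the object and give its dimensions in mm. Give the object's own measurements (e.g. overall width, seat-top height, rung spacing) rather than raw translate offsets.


A rectangular picture frame lying in the x–z plane (depth along y). The opening is 433 mm wide (x) by 635 mm tall (z), surrounded by a border 65 mm wide on all four sides. The frame is 34 mm deep and is made of two full-height vertical stiles with two horizontal rails fitted between them.


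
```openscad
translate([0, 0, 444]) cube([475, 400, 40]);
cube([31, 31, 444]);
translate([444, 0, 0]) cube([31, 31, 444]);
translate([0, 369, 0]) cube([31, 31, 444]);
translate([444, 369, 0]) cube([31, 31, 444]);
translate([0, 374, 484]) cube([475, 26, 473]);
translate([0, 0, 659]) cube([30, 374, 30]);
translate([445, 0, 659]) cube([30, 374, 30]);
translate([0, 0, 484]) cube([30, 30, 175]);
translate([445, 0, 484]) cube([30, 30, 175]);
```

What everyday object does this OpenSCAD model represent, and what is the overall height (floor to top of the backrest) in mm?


A chair. The overall height is 957 mm.

A slab on four corner posts with a tall panel at the back — a chair. The seat slab sits at z = 444 with thickness 40, and the 473 mm backrest starts at the seat top, so the overall height is 444 + 40 + 473 = 957 mm.


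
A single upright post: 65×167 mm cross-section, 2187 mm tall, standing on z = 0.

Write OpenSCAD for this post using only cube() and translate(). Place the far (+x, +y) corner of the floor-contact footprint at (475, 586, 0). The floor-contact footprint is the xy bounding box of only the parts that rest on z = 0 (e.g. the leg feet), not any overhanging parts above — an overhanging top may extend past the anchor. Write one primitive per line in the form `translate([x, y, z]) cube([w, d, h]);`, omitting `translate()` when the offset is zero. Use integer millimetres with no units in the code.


translate([410, 419, 0]) cube([65, 167, 2187]);


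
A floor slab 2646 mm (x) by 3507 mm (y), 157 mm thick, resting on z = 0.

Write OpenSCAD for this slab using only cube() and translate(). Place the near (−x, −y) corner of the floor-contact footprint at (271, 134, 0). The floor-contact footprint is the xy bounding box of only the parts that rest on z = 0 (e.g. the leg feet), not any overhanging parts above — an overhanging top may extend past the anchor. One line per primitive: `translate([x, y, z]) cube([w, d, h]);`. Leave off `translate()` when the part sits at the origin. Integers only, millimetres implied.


translate([271, 134, 0]) cube([2646, 3507, 157]);


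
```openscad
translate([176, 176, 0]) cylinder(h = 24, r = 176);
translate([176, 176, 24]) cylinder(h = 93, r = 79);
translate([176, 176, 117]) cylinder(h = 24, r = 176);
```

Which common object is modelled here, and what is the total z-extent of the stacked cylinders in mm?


A spool. The overall height is 141 mm.

Three coaxial cylinders, large–small–large — a spool. Two 24 mm flanges and a 93 mm core give 24 + 93 + 24 = 141 mm.


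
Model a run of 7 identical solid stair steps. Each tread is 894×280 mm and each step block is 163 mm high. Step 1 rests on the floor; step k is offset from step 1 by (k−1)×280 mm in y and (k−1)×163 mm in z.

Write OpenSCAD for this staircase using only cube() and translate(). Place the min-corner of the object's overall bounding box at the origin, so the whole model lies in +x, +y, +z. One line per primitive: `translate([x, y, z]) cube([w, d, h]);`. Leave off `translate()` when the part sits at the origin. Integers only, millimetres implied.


cube([894, 280, 163]);
translate([0, 280, 163]) cube([894, 280, 163]);
translate([0, 560, 326]) cube([894, 280, 163]);
translate([0, 840, 489]) cube([894, 280, 163]);
translate([0, 1120, 652]) cube([894, 280, 163]);
translate([0, 1400, 815]) cube([894, 280, 163]);
translate([0, 1680, 978]) cube([894, 280, 163]);


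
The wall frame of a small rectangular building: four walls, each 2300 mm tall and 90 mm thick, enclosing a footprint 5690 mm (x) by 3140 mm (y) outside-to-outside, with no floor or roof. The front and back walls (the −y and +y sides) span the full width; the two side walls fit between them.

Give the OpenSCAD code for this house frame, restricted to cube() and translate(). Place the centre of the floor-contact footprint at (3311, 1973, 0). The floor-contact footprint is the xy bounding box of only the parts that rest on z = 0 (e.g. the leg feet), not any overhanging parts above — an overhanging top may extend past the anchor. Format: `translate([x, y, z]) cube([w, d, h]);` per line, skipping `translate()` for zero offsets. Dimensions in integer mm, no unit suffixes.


translate([466, 403, 0]) cube([5690, 90, 2300]);
translate([466, 3453, 0]) cube([5690, 90, 2300]);
translate([466, 493, 0]) cube([90, 2960, 2300]);
translate([6066, 493, 0]) cube([90, 2960, 2300]);


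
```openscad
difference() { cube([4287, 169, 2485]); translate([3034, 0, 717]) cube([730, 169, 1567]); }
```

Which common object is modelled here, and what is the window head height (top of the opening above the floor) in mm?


A wall with a window opening. The window head height is 2284 mm.

A wall with a rectangular opening subtracted — a window. Sill at z = 717, opening 1567 mm tall, so the head is at 717 + 1567 = 2284 mm.


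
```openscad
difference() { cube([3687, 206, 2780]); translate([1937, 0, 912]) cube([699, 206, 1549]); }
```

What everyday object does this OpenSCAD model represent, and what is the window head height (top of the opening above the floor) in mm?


A wall with a window opening. The window head height is 2461 mm.

A wall with a rectangular opening subtracted — a window. Sill at z = 912, opening 1549 mm tall, so the head is at 912 + 1549 = 2461 mm.


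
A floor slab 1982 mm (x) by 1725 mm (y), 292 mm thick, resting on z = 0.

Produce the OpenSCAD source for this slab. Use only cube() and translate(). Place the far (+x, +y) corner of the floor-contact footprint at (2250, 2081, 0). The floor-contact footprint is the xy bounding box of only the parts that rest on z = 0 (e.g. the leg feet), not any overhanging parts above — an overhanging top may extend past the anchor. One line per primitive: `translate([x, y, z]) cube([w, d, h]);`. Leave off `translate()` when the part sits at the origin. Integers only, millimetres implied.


translate([268, 356, 0]) cube([1982, 1725, 292]);


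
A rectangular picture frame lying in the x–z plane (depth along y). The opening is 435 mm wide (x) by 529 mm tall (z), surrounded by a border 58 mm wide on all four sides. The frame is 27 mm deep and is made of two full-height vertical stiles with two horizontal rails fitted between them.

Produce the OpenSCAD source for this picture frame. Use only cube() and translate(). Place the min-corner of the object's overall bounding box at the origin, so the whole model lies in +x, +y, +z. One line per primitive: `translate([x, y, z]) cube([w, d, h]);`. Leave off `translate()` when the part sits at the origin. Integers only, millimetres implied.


cube([58, 27, 645]);
translate([493, 0, 0]) cube([58, 27, 645]);
translate([58, 0, 0]) cube([435, 27, 58]);
translate([58, 0, 587]) cube([435, 27, 58]);


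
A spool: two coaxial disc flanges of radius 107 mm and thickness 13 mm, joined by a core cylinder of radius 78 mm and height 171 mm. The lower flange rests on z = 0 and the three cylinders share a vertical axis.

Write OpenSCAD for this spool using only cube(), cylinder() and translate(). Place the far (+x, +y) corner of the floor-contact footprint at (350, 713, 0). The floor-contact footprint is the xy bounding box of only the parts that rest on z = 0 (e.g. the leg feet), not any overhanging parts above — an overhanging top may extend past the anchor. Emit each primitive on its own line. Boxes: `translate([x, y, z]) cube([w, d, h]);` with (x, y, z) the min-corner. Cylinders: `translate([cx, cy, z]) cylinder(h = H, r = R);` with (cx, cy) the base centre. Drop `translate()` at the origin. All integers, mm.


translate([243, 606, 0]) cylinder(h = 13, r = 107);
translate([243, 606, 13]) cylinder(h = 171, r = 78);
translate([243, 606, 184]) cylinder(h = 13, r = 107);


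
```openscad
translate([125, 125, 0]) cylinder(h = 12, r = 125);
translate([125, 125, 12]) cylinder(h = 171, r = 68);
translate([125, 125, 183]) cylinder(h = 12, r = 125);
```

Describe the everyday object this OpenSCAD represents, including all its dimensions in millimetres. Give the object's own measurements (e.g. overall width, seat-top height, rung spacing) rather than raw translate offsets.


A spool: two coaxial disc flanges of radius 125 mm and thickness 12 mm, joined by a core cylinder of radius 68 mm and height 171 mm. The lower flange rests on z = 0 and the three cylinders share a vertical axis.


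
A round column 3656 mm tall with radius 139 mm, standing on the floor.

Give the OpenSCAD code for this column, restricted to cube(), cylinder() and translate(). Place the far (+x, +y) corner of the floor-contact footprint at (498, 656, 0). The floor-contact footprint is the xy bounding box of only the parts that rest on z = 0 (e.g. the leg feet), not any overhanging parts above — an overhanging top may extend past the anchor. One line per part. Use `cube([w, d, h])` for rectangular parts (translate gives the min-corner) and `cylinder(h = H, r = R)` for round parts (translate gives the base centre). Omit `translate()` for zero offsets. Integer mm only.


translate([359, 517, 0]) cylinder(h = 3656, r = 139);


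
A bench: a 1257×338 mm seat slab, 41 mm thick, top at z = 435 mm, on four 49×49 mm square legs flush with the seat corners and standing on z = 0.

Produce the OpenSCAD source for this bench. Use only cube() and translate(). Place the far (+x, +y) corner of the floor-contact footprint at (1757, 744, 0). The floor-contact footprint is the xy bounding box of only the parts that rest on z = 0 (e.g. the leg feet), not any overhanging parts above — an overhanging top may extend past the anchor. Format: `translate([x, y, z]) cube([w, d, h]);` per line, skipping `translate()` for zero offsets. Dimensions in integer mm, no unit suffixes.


translate([500, 406, 394]) cube([1257, 338, 41]);
translate([500, 406, 0]) cube([49, 49, 394]);
translate([500, 695, 0]) cube([49, 49, 394]);
translate([1708, 406, 0]) cube([49, 49, 394]);
translate([1708, 695, 0]) cube([49, 49, 394]);


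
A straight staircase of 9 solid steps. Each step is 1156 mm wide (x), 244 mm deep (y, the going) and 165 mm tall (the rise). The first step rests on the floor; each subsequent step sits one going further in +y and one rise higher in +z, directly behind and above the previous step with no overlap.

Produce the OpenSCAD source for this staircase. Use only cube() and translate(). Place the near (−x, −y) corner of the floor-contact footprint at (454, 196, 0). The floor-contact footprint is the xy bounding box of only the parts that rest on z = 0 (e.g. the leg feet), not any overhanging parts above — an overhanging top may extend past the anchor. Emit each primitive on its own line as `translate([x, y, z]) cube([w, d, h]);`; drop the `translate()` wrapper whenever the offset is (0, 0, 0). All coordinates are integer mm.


translate([454, 196, 0]) cube([1156, 244, 165]);
translate([454, 440, 165]) cube([1156, 244, 165]);
translate([454, 684, 330]) cube([1156, 244, 165]);
translate([454, 928, 495]) cube([1156, 244, 165]);
translate([454, 1172, 660]) cube([1156, 244, 165]);
translate([454, 1416, 825]) cube([1156, 244, 165]);
translate([454, 1660, 990]) cube([1156, 244, 165]);
translate([454, 1904, 1155]) cube([1156, 244, 165]);
translate([454, 2148, 1320]) cube([1156, 244, 165]);


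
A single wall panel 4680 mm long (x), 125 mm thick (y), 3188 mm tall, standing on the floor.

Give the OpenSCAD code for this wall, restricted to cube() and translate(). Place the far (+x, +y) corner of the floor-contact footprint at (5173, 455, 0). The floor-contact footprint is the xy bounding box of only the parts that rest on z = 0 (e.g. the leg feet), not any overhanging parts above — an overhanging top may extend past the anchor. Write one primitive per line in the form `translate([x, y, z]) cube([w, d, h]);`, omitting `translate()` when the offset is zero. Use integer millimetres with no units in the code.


translate([493, 330, 0]) cube([4680, 125, 3188]);


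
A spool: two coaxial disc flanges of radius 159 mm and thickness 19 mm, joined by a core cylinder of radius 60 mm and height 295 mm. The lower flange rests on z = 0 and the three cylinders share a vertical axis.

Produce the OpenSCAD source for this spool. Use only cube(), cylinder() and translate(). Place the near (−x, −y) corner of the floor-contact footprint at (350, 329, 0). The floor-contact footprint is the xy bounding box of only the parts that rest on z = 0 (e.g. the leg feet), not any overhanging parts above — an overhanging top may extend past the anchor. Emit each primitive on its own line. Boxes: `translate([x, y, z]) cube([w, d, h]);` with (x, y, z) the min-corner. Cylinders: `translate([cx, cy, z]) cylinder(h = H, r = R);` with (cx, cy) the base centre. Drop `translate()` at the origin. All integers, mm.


translate([509, 488, 0]) cylinder(h = 19, r = 159);
translate([509, 488, 19]) cylinder(h = 295, r = 60);
translate([509, 488, 314]) cylinder(h = 19, r = 159);


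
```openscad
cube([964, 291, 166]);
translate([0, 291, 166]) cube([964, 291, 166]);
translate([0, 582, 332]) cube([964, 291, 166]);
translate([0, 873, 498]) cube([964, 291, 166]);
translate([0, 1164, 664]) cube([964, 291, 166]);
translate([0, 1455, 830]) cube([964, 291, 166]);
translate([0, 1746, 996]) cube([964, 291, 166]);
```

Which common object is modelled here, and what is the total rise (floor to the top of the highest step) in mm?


A staircase. The total rise is 1162 mm.

7 identical blocks, each offset up and back from the previous — a staircase. Each step is 166 mm tall and there are 7 of them, so the total rise is 7 × 166 = 1162 mm.


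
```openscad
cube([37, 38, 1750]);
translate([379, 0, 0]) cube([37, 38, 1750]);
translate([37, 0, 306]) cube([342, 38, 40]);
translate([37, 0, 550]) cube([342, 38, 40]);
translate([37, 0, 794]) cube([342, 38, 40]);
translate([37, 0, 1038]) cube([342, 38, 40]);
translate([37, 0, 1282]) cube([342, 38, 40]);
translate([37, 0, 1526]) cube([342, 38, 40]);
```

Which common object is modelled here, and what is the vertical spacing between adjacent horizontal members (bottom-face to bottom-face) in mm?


A ladder. The rung spacing is 244 mm.

Two tall 37×38 posts with 6 short bars between them — a ladder. Adjacent rungs sit at z = 306 and z = 550, so the spacing is 550 − 306 = 244 mm.


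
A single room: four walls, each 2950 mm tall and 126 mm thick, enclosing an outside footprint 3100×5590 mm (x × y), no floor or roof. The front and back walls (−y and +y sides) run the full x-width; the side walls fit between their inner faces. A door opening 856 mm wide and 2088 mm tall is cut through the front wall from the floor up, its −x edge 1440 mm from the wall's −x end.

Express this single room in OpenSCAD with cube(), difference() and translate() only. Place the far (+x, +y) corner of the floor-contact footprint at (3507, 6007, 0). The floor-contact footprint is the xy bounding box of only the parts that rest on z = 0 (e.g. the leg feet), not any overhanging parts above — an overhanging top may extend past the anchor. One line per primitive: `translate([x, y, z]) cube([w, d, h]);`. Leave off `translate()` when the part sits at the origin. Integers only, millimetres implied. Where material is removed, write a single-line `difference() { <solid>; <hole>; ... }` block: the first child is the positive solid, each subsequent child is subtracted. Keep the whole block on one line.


difference() { translate([407, 417, 0]) cube([3100, 126, 2950]); translate([1847, 417, 0]) cube([856, 126, 2088]); }
translate([407, 5881, 0]) cube([3100, 126, 2950]);
translate([407, 543, 0]) cube([126, 5338, 2950]);
translate([3381, 543, 0]) cube([126, 5338, 2950]);


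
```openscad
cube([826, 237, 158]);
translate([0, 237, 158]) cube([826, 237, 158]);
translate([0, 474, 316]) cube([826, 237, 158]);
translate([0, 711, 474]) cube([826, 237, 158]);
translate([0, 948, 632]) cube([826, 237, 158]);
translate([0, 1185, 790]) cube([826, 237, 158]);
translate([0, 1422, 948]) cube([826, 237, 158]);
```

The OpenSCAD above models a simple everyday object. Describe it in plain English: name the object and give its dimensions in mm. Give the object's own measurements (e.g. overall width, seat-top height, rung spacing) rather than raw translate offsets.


A straight staircase of 7 solid steps. Each step is 826 mm wide (x), 237 mm deep (y, the going) and 158 mm tall (the rise). The first step rests on the floor; each subsequent step sits one going further in +y and one rise higher in +z, directly behind and above the previous step with no overlap.


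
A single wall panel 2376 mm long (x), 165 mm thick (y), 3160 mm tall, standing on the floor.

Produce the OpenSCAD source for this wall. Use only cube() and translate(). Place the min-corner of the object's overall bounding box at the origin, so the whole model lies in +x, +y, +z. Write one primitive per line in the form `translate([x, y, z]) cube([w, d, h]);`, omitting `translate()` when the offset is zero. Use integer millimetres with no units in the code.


cube([2376, 165, 3160]);


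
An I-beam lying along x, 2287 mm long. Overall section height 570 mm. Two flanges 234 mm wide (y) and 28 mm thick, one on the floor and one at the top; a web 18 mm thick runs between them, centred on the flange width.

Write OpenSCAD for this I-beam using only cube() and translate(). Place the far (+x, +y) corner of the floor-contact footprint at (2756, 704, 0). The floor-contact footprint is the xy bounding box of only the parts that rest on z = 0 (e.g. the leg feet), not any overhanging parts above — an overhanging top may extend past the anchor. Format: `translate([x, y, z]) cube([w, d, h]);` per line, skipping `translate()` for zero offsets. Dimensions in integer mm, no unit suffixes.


translate([469, 470, 0]) cube([2287, 234, 28]);
translate([469, 578, 28]) cube([2287, 18, 514]);
translate([469, 470, 542]) cube([2287, 234, 28]);


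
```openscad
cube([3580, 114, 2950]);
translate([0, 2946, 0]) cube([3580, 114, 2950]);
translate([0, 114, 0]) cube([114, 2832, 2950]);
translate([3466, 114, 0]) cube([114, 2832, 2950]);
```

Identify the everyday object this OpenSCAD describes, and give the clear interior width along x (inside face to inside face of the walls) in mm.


A house (or room) frame. The interior width is 3352 mm.

Four 2950 mm walls enclosing a rectangle with no floor or roof — a room or house frame. Outside width is 3580 mm and wall thickness is 114 mm, so the interior width is 3580 − 2 × 114 = 3352 mm.


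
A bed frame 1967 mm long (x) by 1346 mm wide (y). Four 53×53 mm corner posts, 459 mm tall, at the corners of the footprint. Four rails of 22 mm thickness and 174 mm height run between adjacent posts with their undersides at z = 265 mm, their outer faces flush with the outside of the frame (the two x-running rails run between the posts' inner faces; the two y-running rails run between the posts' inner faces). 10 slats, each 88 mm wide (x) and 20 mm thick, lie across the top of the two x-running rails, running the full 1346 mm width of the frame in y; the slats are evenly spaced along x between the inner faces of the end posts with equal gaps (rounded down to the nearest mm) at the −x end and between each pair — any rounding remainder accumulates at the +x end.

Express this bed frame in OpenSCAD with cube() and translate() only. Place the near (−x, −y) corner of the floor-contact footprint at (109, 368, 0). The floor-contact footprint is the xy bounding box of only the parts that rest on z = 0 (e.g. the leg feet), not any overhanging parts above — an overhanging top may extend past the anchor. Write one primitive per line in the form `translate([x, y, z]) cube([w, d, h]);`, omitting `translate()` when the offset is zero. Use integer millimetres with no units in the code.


translate([109, 368, 0]) cube([53, 53, 459]);
translate([109, 1661, 0]) cube([53, 53, 459]);
translate([2023, 368, 0]) cube([53, 53, 459]);
translate([2023, 1661, 0]) cube([53, 53, 459]);
translate([162, 368, 265]) cube([1861, 22, 174]);
translate([162, 1692, 265]) cube([1861, 22, 174]);
translate([109, 421, 265]) cube([22, 1240, 174]);
translate([2054, 421, 265]) cube([22, 1240, 174]);
translate([251, 368, 439]) cube([88, 1346, 20]);
translate([428, 368, 439]) cube([88, 1346, 20]);
translate([605, 368, 439]) cube([88, 1346, 20]);
translate([782, 368, 439]) cube([88, 1346, 20]);
translate([959, 368, 439]) cube([88, 1346, 20]);
translate([1136, 368, 439]) cube([88, 1346, 20]);
translate([1313, 368, 439]) cube([88, 1346, 20]);
translate([1490, 368, 439]) cube([88, 1346, 20]);
translate([1667, 368, 439]) cube([88, 1346, 20]);
translate([1844, 368, 439]) cube([88, 1346, 20]);


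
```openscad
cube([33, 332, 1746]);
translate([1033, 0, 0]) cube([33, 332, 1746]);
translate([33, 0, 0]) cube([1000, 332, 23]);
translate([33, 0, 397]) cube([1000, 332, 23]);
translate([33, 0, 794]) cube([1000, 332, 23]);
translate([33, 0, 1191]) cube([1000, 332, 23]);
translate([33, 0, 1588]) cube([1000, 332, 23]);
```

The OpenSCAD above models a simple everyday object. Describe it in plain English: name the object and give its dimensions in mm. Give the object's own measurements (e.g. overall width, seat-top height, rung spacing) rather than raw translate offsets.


An open bookshelf. Two side panels, each 33 mm thick, 332 mm deep and 1746 mm tall, stand 1066 mm apart (outside-to-outside). Between them sit 5 shelves, each 23 mm thick and 332 mm deep, spanning the full gap between the sides. The bottom shelf rests on the floor (its underside at z = 0) and the clear gap between one shelf's top and the next shelf's underside is 374 mm.


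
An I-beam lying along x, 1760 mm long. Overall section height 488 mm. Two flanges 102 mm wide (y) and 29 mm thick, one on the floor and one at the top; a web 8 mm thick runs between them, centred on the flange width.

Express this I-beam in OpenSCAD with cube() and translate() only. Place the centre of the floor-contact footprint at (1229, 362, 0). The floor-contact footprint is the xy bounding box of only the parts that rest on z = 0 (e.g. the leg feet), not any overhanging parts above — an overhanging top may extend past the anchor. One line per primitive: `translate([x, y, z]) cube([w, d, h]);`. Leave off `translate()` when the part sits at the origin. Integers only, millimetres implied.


translate([349, 311, 0]) cube([1760, 102, 29]);
translate([349, 358, 29]) cube([1760, 8, 430]);
translate([349, 311, 459]) cube([1760, 102, 29]);


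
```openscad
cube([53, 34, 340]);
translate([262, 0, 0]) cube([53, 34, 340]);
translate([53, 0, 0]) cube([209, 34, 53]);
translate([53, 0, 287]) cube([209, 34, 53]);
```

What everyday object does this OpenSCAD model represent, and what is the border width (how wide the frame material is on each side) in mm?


A picture frame. The border width is 53 mm.

Four thin pieces enclosing a rectangular opening — a picture frame. The two full-height stiles are 340 mm tall; the top rail sits at z = 287 and is 53 mm tall, so the border above the opening is 340 − 287 = 53 mm, matching the stile x-width.


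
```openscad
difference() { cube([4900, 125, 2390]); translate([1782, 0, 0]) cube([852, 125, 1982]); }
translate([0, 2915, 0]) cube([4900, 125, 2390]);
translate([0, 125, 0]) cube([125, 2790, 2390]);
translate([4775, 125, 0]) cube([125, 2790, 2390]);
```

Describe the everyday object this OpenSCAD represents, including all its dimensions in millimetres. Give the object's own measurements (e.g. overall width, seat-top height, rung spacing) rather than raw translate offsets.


A single room: four walls, each 2390 mm tall and 125 mm thick, enclosing an outside footprint 4900×3040 mm (x × y), no floor or roof. The front and back walls (−y and +y sides) run the full x-width; the side walls fit between their inner faces. A door opening 852 mm wide and 1982 mm tall is cut through the front wall from the floor up, its −x edge 1782 mm from the wall's −x end.


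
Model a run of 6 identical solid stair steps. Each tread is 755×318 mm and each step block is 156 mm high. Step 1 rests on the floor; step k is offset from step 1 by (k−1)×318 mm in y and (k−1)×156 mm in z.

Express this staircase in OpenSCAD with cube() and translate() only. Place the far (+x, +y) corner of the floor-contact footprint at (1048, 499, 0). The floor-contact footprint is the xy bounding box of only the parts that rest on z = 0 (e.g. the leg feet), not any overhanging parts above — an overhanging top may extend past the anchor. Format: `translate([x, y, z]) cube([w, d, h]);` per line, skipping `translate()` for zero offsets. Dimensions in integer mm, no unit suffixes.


translate([293, 181, 0]) cube([755, 318, 156]);
translate([293, 499, 156]) cube([755, 318, 156]);
translate([293, 817, 312]) cube([755, 318, 156]);
translate([293, 1135, 468]) cube([755, 318, 156]);
translate([293, 1453, 624]) cube([755, 318, 156]);
translate([293, 1771, 780]) cube([755, 318, 156]);


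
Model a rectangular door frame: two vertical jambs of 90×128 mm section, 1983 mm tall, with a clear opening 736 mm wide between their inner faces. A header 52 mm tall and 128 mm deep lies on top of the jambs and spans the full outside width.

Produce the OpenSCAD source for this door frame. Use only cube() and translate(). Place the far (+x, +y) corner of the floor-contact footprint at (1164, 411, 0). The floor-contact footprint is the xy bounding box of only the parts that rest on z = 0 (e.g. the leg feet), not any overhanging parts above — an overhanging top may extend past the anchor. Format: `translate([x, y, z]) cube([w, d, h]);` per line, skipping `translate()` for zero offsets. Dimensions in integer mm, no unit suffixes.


translate([248, 283, 0]) cube([90, 128, 1983]);
translate([1074, 283, 0]) cube([90, 128, 1983]);
translate([248, 283, 1983]) cube([916, 128, 52]);


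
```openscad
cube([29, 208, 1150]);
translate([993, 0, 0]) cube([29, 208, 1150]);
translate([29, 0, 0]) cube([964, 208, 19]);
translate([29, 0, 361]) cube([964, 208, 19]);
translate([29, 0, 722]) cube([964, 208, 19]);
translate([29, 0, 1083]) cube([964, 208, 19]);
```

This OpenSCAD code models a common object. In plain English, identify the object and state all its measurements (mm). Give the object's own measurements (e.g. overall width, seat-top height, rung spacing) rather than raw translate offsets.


An open bookshelf. Two side panels, each 29 mm thick, 208 mm deep and 1150 mm tall, stand 1022 mm apart (outside-to-outside). Between them sit 4 shelves, each 19 mm thick and 208 mm deep, spanning the full gap between the sides. The bottom shelf rests on the floor (its underside at z = 0) and the clear gap between one shelf's top and the next shelf's underside is 342 mm.


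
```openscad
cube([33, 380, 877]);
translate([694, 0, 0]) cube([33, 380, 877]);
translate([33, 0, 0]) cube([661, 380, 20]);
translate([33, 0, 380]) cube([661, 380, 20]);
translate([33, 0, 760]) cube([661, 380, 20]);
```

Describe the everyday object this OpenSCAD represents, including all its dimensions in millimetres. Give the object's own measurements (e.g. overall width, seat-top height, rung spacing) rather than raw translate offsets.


An open bookshelf. Two side panels, each 33 mm thick, 380 mm deep and 877 mm tall, stand 727 mm apart (outside-to-outside). Between them sit 3 shelves, each 20 mm thick and 380 mm deep, spanning the full gap between the sides. The bottom shelf rests on the floor (its underside at z = 0) and the clear gap between one shelf's top and the next shelf's underside is 360 mm.


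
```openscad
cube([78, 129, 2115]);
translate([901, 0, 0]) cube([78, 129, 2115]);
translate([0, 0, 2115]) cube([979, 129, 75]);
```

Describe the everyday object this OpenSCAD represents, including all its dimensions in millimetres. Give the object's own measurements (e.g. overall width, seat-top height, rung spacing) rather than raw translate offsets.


A door frame. The clear opening is 823 mm wide and 2115 mm high. Two 78 mm wide jambs, 129 mm deep, stand either side of the opening from the floor to the top of the opening. A 75 mm thick head sits across the top of both jambs, spanning the full outside width of the frame.


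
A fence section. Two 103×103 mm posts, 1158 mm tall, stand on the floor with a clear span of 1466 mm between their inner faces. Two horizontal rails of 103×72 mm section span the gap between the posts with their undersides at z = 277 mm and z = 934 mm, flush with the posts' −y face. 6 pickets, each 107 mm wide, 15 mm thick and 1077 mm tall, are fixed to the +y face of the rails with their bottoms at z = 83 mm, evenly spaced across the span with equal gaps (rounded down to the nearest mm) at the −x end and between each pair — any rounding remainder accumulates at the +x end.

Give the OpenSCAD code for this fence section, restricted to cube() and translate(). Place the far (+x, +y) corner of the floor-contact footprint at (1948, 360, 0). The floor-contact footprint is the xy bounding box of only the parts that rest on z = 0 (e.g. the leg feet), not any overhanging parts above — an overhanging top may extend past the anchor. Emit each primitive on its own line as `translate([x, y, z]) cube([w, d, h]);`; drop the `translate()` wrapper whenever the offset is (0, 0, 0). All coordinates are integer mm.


translate([276, 257, 0]) cube([103, 103, 1158]);
translate([1845, 257, 0]) cube([103, 103, 1158]);
translate([379, 257, 277]) cube([1466, 103, 72]);
translate([379, 257, 934]) cube([1466, 103, 72]);
translate([496, 360, 83]) cube([107, 15, 1077]);
translate([720, 360, 83]) cube([107, 15, 1077]);
translate([944, 360, 83]) cube([107, 15, 1077]);
translate([1168, 360, 83]) cube([107, 15, 1077]);
translate([1392, 360, 83]) cube([107, 15, 1077]);
translate([1616, 360, 83]) cube([107, 15, 1077]);


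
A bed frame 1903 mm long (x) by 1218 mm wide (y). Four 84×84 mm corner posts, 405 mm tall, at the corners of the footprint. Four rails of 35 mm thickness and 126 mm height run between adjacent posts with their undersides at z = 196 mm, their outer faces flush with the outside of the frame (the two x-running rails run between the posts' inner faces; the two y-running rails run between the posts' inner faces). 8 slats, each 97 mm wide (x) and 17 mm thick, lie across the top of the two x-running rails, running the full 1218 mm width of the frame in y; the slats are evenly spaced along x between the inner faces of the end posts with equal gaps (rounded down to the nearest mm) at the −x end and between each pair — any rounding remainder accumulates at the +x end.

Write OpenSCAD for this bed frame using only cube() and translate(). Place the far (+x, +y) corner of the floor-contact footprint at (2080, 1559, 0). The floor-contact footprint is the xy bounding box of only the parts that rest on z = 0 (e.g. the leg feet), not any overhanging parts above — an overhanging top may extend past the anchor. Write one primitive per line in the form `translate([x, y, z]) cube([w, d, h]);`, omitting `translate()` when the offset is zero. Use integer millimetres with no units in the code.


translate([177, 341, 0]) cube([84, 84, 405]);
translate([177, 1475, 0]) cube([84, 84, 405]);
translate([1996, 341, 0]) cube([84, 84, 405]);
translate([1996, 1475, 0]) cube([84, 84, 405]);
translate([261, 341, 196]) cube([1735, 35, 126]);
translate([261, 1524, 196]) cube([1735, 35, 126]);
translate([177, 425, 196]) cube([35, 1050, 126]);
translate([2045, 425, 196]) cube([35, 1050, 126]);
translate([367, 341, 322]) cube([97, 1218, 17]);
translate([570, 341, 322]) cube([97, 1218, 17]);
translate([773, 341, 322]) cube([97, 1218, 17]);
translate([976, 341, 322]) cube([97, 1218, 17]);
translate([1179, 341, 322]) cube([97, 1218, 17]);
translate([1382, 341, 322]) cube([97, 1218, 17]);
translate([1585, 341, 322]) cube([97, 1218, 17]);
translate([1788, 341, 322]) cube([97, 1218, 17]);


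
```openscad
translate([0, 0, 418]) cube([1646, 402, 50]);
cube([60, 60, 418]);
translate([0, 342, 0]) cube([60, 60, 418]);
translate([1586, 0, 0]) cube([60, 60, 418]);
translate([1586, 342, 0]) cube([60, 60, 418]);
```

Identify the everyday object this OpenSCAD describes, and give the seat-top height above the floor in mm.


A bench. The seat-top height is 468 mm.

A long slab on four corner posts — a bench. The slab sits at z = 418 with thickness 50, so the top is 418 + 50 = 468 mm.


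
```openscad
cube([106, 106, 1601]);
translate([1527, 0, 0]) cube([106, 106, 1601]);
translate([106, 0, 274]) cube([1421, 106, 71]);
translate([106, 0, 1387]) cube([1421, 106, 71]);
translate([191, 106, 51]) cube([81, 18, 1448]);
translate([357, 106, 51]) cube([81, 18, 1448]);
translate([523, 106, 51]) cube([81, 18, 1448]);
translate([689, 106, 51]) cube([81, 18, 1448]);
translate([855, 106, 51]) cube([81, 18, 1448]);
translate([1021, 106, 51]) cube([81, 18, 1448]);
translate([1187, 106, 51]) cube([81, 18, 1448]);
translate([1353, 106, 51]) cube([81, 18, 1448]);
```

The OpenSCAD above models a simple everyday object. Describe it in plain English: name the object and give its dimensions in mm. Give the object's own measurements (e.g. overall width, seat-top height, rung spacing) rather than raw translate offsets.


A fence section. Two 106×106 mm posts, 1601 mm tall, stand on the floor with a clear span of 1421 mm between their inner faces. Two horizontal rails of 106×71 mm section span the gap between the posts with their undersides at z = 274 mm and z = 1387 mm, flush with the posts' −y face. 8 pickets, each 81 mm wide, 18 mm thick and 1448 mm tall, are fixed to the +y face of the rails with their bottoms at z = 51 mm, spaced across the span with a 85 mm gap after the −x post and between neighbouring pickets, with 93 mm left before the +x post.


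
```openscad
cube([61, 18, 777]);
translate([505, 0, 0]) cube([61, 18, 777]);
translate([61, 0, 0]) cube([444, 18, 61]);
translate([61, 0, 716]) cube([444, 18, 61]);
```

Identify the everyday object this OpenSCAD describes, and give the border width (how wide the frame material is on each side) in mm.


A picture frame. The border width is 61 mm.

Four thin pieces enclosing a rectangular opening — a picture frame. The two full-height stiles are 777 mm tall; the top rail sits at z = 716 and is 61 mm tall, so the border above the opening is 777 − 716 = 61 mm, matching the stile x-width.
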